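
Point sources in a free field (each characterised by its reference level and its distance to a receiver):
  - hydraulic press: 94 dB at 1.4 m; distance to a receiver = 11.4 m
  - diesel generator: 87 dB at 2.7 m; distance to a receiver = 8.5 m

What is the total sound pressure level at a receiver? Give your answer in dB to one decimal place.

79.5 dB

Propagate each source to the receiver with L = L_ref − 20·log₁₀(r/r_ref), then add intensities.
hydraulic press: 94 − 20·log₁₀(11.4/1.4) = 94 − 18.22 = 75.78 dB.
diesel generator: 87 − 20·log₁₀(8.5/2.7) = 87 − 9.96 = 77.04 dB.
Σ 10^(L/10) = 8.845e+07 → L_total = 10·log₁₀(8.845e+07) = 79.47 dB.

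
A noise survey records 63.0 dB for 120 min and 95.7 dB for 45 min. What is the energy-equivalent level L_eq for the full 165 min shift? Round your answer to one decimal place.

Weight each interval's intensity by its duration and average over T = 165 min:
Σ tᵢ·10^(Lᵢ/10) = 120·10^(63.0/10) + 45·10^(95.7/10) = 1.674e+11.
L_eq = 10·log₁₀(1.674e+11/165) = 90.06 dB.

90.1 dB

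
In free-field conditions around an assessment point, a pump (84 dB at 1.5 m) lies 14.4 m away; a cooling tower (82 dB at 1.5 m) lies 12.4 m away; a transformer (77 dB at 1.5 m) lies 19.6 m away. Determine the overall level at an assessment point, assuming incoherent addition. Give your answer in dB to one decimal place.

67.3 dB

Propagate each source to the receiver with L = L_ref − 20·log₁₀(r/r_ref), then add intensities.
pump: 84 − 20·log₁₀(14.4/1.5) = 84 − 19.65 = 64.35 dB.
cooling tower: 82 − 20·log₁₀(12.4/1.5) = 82 − 18.35 = 63.65 dB.
transformer: 77 − 20·log₁₀(19.6/1.5) = 77 − 22.32 = 54.68 dB.
Σ 10^(L/10) = 5.338e+06 → L_total = 10·log₁₀(5.338e+06) = 67.27 dB.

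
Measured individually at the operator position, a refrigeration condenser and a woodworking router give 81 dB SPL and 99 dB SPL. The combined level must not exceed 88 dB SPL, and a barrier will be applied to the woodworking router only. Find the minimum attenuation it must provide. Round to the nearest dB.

Fixed contribution from the other source: Σ 10^(L/10) = 10^(81/10) = 1.259e+08 (81.00 dB SPL).
The limit corresponds to 10^(88/10) = 6.310e+08; subtracting the fixed part leaves 5.051e+08 for the woodworking router, i.e. 87.03 dB SPL.
So the woodworking router must be reduced from 99 to 87.03 dB SPL: IL = 11.97 dB.

12 dB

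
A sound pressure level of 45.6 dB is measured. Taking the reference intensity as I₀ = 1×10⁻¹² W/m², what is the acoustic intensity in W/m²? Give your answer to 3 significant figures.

3.63e-08 W/m²

I = I₀·10^(L/10) = 10⁻¹² × 10^(45.6/10) = 10^(-7.440).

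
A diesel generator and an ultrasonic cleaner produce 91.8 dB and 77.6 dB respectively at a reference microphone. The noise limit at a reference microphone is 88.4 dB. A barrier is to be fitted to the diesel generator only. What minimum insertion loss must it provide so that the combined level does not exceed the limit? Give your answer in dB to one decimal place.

The untreated sources together contribute 10^(77.6/10) = 5.754e+07, i.e. 77.60 dB.
To meet 88.4 dB overall, the treated diesel generator may contribute at most 10^(88.4/10) − 5.754e+07 = 6.343e+08, i.e. 88.02 dB.
So the diesel generator must be reduced from 91.8 to 88.02 dB: IL = 3.78 dB.

3.8 dB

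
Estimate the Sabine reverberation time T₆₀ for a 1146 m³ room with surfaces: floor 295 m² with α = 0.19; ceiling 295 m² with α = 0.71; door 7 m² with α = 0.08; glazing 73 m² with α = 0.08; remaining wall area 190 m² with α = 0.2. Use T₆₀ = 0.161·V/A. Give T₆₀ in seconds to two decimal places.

0.60 s

Total absorption A = 295·0.19 + 295·0.71 + 7·0.08 + 73·0.08 + 190·0.2 = 309.90 m² sabins.
T₆₀ = 0.161 × 1146 / 309.90 = 0.595 s.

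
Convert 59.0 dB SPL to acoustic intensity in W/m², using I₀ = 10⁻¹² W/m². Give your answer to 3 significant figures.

7.94e-07 W/m²

I = I₀·10^(L/10) = 10⁻¹² × 10^(59.0/10) = 10^(-6.100).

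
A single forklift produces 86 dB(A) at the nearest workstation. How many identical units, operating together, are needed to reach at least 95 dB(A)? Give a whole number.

8

The shortfall is 95 − 86 = 9.0 dB, and N units add 10·log₁₀ N, so need 10·log₁₀ N ≥ 9.0.
N ≥ 10^(9.0/10) = 7.943, so N = 8.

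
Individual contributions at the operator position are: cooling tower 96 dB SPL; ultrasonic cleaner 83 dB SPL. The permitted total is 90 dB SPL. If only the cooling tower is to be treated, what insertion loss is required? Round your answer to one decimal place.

The untreated sources together contribute 10^(83/10) = 1.995e+08, i.e. 83.00 dB SPL.
The limit corresponds to 10^(90/10) = 1.000e+09; subtracting the fixed part leaves 8.005e+08 for the cooling tower, i.e. 89.03 dB SPL.
Required insertion loss = 96 − 89.03 = 6.97 dB.

7.0 dB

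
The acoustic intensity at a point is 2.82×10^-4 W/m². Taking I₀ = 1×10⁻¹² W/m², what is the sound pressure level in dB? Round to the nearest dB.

I/I₀ = 2.82×10^-4/10⁻¹² = 2.82×10^8, and L = 10·log₁₀(I/I₀).
L = 10·(0.4502 + 8) = 84.50 dB.

85 dB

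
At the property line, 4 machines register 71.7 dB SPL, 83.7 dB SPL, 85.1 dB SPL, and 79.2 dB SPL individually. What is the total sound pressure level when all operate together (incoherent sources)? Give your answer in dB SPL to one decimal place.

For uncorrelated sources the intensities add, so convert each level to linear form, sum, and take 10·log₁₀ of the total.
Σ 10^(L/10) = 10^(71.7/10) + 10^(83.7/10) + 10^(85.1/10) + 10^(79.2/10) = 6.560e+08.
L_total = 10·log₁₀(6.560e+08) = 88.17 dB SPL.

88.2 dB SPL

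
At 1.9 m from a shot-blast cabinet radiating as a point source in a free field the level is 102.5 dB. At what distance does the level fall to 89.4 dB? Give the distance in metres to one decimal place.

For a point source L₁ − L₂ = 20·log₁₀(r₂/r₁), so r₂ = r₁·10^((L₁−L₂)/20).
r₂ = 1.9·10^((102.5−89.4)/20) = 1.9·10^(13.1/20) = 8.59 m.

8.6 m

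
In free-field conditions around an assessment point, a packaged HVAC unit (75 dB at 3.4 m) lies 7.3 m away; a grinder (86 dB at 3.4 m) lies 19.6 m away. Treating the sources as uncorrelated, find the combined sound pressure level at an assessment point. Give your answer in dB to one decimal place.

72.8 dB

Apply inverse-square spreading to bring every level to the receiver, then sum 10^(L/10).
packaged HVAC unit: 75 − 20·log₁₀(7.3/3.4) = 75 − 6.64 = 68.36 dB.
grinder: 86 − 20·log₁₀(19.6/3.4) = 86 − 15.22 = 70.78 dB.
Σ 10^(L/10) = 1.884e+07 → L_total = 10·log₁₀(1.884e+07) = 72.75 dB.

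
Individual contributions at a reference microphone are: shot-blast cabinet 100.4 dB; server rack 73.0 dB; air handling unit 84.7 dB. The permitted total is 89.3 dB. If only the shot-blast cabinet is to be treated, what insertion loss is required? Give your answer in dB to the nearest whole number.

The untreated sources together contribute 10^(73.0/10) + 10^(84.7/10) = 3.151e+08, i.e. 84.98 dB.
The limit corresponds to 10^(89.3/10) = 8.511e+08; subtracting the fixed part leaves 5.361e+08 for the shot-blast cabinet, i.e. 87.29 dB.
Required insertion loss = 100.4 − 87.29 = 13.11 dB.

13 dB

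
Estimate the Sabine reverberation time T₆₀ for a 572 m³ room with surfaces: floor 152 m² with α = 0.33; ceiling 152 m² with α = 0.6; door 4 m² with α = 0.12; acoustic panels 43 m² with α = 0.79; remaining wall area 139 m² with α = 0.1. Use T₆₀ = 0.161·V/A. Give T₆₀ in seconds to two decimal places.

0.49 s

A = Σ Sᵢαᵢ = 152·0.33 + 152·0.6 + 4·0.12 + 43·0.79 + 139·0.1 = 189.71 m².
T₆₀ = 0.161·V/A = 0.161·572/189.71 = 0.485 s.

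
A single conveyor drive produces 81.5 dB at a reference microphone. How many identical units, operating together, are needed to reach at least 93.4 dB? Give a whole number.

N identical sources give L₁ + 10·log₁₀ N, so require 10·log₁₀ N ≥ 93.4 − 81.5 = 11.9 dB.
N ≥ 10^(11.9/10) = 15.488, so N = 16.

16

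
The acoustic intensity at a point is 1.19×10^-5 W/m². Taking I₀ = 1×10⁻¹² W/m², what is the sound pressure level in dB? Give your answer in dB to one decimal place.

70.8 dB

I/I₀ = 1.19×10^-5/10⁻¹² = 1.19×10^7, and L = 10·log₁₀(I/I₀).
L = 10·(0.0755 + 7) = 70.76 dB.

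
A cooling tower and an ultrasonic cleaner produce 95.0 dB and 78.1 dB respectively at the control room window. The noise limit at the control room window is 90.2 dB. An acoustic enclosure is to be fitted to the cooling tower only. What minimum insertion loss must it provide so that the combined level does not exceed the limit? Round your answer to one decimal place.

Fixed contribution from the other source: Σ 10^(L/10) = 10^(78.1/10) = 6.457e+07 (78.10 dB).
The limit corresponds to 10^(90.2/10) = 1.047e+09; subtracting the fixed part leaves 9.826e+08 for the cooling tower, i.e. 89.92 dB.
So the cooling tower must be reduced from 95.0 to 89.92 dB: IL = 5.08 dB.

5.1 dB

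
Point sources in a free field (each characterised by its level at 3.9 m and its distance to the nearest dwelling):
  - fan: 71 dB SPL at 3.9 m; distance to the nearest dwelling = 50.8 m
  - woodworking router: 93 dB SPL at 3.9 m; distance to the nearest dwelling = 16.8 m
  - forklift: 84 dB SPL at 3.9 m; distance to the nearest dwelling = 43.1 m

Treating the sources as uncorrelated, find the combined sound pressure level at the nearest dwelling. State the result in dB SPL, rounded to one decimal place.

First find each source's level at the receiver (point-source: −20·log₁₀(r/r_ref)), then combine on an intensity basis.
fan: 71 − 20·log₁₀(50.8/3.9) = 71 − 22.30 = 48.70 dB SPL.
woodworking router: 93 − 20·log₁₀(16.8/3.9) = 93 − 12.68 = 80.32 dB SPL.
forklift: 84 − 20·log₁₀(43.1/3.9) = 84 − 20.87 = 63.13 dB SPL.
Σ 10^(L/10) = 1.097e+08 → L_total = 10·log₁₀(1.097e+08) = 80.40 dB SPL.

80.4 dB SPL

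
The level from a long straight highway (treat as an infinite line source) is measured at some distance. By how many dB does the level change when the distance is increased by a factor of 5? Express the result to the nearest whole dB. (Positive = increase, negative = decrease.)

-7 dB

With cylindrical spreading the level changes by −10·log₁₀(r₂/r₁).
ΔL = −10·log₁₀(5) = -6.99 dB.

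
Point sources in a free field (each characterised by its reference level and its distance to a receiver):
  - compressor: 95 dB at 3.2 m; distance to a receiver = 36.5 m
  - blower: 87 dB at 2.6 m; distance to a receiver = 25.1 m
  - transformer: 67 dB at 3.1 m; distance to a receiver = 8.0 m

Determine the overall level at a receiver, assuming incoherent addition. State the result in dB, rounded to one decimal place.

Apply inverse-square spreading to bring every level to the receiver, then sum 10^(L/10).
compressor: 95 − 20·log₁₀(36.5/3.2) = 95 − 21.14 = 73.86 dB.
blower: 87 − 20·log₁₀(25.1/2.6) = 87 − 19.69 = 67.31 dB.
transformer: 67 − 20·log₁₀(8.0/3.1) = 67 − 8.23 = 58.77 dB.
Σ 10^(L/10) = 3.044e+07 → L_total = 10·log₁₀(3.044e+07) = 74.83 dB.

74.8 dB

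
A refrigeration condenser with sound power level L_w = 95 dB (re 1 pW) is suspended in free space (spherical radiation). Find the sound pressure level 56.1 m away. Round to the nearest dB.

L_p = L_w − 10·log₁₀(4π·r²) with r = 56.1 m.
4π·r² = 3.955e+04 m², 10·log₁₀ of that is 45.971 dB.
L_p = 95 − 45.971 = 49.03 dB.

49 dB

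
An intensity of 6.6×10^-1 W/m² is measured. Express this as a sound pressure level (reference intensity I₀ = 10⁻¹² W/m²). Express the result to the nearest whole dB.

L = 10·log₁₀(I/I₀) = 10·log₁₀(6.6×10^-1/10⁻¹²) = 10·log₁₀(6.6×10^11).
L = 10·(0.8195 + 11) = 118.20 dB.

118 dB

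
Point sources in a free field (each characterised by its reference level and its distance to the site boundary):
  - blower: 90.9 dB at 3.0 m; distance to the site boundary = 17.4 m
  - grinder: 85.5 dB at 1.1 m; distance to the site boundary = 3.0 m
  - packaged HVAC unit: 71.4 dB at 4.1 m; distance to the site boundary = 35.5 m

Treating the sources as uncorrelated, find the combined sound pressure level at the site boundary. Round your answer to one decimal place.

79.3 dB

First find each source's level at the receiver (point-source: −20·log₁₀(r/r_ref)), then combine on an intensity basis.
blower: 90.9 − 20·log₁₀(17.4/3.0) = 90.9 − 15.27 = 75.63 dB.
grinder: 85.5 − 20·log₁₀(3.0/1.1) = 85.5 − 8.71 = 76.79 dB.
packaged HVAC unit: 71.4 − 20·log₁₀(35.5/4.1) = 71.4 − 18.75 = 52.65 dB.
Σ 10^(L/10) = 8.446e+07 → L_total = 10·log₁₀(8.446e+07) = 79.27 dB.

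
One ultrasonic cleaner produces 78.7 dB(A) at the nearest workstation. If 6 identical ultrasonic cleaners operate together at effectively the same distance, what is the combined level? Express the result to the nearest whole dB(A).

86 dB(A)

With 6 equal, uncorrelated contributions the intensity is 6× that of one unit, giving a rise of 10·log₁₀ 6.
L_total = 78.7 + 10·log₁₀(6) = 78.7 + 7.782 = 86.48 dB(A).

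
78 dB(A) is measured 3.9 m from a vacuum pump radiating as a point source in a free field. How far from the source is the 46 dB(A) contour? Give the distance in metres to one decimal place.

155.3 m

For a point source L₁ − L₂ = 20·log₁₀(r₂/r₁), so r₂ = r₁·10^((L₁−L₂)/20).
r₂ = 3.9·10^((78−46)/20) = 3.9·10^(32.0/20) = 155.26 m.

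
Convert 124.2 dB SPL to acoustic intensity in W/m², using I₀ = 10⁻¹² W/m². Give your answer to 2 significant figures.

L = 10·log₁₀(I/I₀) ⇒ I = I₀·10^(L/10) = 10⁻¹² × 10^12.42.

2.6 W/m²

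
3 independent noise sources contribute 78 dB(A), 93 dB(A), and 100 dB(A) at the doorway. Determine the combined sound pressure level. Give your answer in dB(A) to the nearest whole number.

101 dB(A)

Incoherent sources combine by intensity addition: L_total = 10·log₁₀(Σ 10^(L_i/10)).
Σ 10^(L/10) = 10^(78/10) + 10^(93/10) + 10^(100/10) = 1.206e+10.
L_total = 10·log₁₀(1.206e+10) = 100.81 dB(A).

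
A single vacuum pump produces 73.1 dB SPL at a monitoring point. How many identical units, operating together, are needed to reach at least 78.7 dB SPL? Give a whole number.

4

Need L₁ + 10·log₁₀ N ≥ 78.7, i.e. log₁₀ N ≥ 0.56.
N ≥ 10^(5.6/10) = 3.631, so N = 4.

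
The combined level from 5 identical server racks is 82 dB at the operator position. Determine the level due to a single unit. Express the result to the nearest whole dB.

75 dB

Dividing the total intensity by 5 lowers the level by 10·log₁₀ 5 = 6.990 dB: L₁ = 82 − 6.990.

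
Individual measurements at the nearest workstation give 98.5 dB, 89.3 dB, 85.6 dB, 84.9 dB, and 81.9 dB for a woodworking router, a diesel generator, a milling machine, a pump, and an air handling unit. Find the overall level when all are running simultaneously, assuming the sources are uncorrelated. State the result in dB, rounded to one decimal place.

For uncorrelated sources the intensities add, so convert each level to linear form, sum, and take 10·log₁₀ of the total.
Σ 10^(L/10) = 10^(98.5/10) + 10^(89.3/10) + 10^(85.6/10) + 10^(84.9/10) + 10^(81.9/10) = 8.758e+09.
L_total = 10·log₁₀(8.758e+09) = 99.42 dB.

99.4 dB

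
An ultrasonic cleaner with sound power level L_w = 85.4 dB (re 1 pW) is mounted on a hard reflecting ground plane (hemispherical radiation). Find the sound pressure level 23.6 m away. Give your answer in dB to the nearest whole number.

L_p = L_w − 10·log₁₀(2π·r²) with r = 23.6 m.
2π·r² = 3499 m², 10·log₁₀ of that is 35.440 dB.
L_p = 85.4 − 35.440 = 49.96 dB.

50 dB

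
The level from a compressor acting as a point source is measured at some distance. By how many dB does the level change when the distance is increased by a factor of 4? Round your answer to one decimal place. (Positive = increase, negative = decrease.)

-12.0 dB

With spherical spreading the level changes by −20·log₁₀(r₂/r₁).
ΔL = −20·log₁₀(4) = -12.04 dB.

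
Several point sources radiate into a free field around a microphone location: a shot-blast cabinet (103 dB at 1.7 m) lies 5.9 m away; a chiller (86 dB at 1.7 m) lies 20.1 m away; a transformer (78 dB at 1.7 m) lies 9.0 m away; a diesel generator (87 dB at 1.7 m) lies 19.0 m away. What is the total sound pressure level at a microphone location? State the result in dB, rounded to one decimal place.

Propagate each source to the receiver with L = L_ref − 20·log₁₀(r/r_ref), then add intensities.
shot-blast cabinet: 103 − 20·log₁₀(5.9/1.7) = 103 − 10.81 = 92.19 dB.
chiller: 86 − 20·log₁₀(20.1/1.7) = 86 − 21.45 = 64.55 dB.
transformer: 78 − 20·log₁₀(9.0/1.7) = 78 − 14.48 = 63.52 dB.
diesel generator: 87 − 20·log₁₀(19.0/1.7) = 87 − 20.97 = 66.03 dB.
Σ 10^(L/10) = 1.666e+09 → L_total = 10·log₁₀(1.666e+09) = 92.22 dB.

92.2 dB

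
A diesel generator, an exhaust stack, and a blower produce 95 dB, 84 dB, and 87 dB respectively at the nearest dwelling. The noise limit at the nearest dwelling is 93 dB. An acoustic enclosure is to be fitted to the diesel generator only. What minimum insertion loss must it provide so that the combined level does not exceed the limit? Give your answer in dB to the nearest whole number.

Fixed contribution from the other sources: Σ 10^(L/10) = 10^(84/10) + 10^(87/10) = 7.524e+08 (88.76 dB).
To meet 93 dB overall, the treated diesel generator may contribute at most 10^(93/10) − 7.524e+08 = 1.243e+09, i.e. 90.94 dB.
Required insertion loss = 95 − 90.94 = 4.06 dB.

4 dB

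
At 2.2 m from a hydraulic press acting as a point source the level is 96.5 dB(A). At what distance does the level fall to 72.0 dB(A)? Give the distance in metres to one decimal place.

Point-source spreading drops the level by 20·log₁₀(r₂/r₁); inverting, r₂/r₁ = 10^(ΔL/20).
r₂ = 2.2·10^((96.5−72.0)/20) = 2.2·10^(24.5/20) = 36.93 m.

36.9 m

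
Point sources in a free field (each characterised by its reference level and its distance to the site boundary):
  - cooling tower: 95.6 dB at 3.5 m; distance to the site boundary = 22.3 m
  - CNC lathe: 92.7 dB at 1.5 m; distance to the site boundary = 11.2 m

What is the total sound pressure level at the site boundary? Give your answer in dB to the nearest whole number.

Propagate each source to the receiver with L = L_ref − 20·log₁₀(r/r_ref), then add intensities.
cooling tower: 95.6 − 20·log₁₀(22.3/3.5) = 95.6 − 16.08 = 79.52 dB.
CNC lathe: 92.7 − 20·log₁₀(11.2/1.5) = 92.7 − 17.46 = 75.24 dB.
Σ 10^(L/10) = 1.228e+08 → L_total = 10·log₁₀(1.228e+08) = 80.89 dB.

81 dB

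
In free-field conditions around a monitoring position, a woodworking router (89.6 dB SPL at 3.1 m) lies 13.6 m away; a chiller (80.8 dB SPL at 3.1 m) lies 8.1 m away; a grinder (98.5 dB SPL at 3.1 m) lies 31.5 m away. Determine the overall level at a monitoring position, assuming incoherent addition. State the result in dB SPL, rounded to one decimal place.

81.3 dB SPL

First find each source's level at the receiver (point-source: −20·log₁₀(r/r_ref)), then combine on an intensity basis.
woodworking router: 89.6 − 20·log₁₀(13.6/3.1) = 89.6 − 12.84 = 76.76 dB SPL.
chiller: 80.8 − 20·log₁₀(8.1/3.1) = 80.8 − 8.34 = 72.46 dB SPL.
grinder: 98.5 − 20·log₁₀(31.5/3.1) = 98.5 − 20.14 = 78.36 dB SPL.
Σ 10^(L/10) = 1.336e+08 → L_total = 10·log₁₀(1.336e+08) = 81.26 dB SPL.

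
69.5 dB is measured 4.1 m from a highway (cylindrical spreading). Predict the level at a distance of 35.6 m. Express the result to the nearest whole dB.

60 dB

For a line source, L₂ = L₁ − 10·log₁₀(r₂/r₁).
L₂ = 69.5 − 10·log₁₀(35.6/4.1) = 69.5 − 9.387 = 60.11 dB.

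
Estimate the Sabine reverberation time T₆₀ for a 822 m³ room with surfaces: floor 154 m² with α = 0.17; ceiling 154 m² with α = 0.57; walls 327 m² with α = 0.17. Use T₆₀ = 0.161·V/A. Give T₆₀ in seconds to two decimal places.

0.78 s

Summing Sᵢαᵢ: 154·0.17 + 154·0.57 + 327·0.17 = 169.55 m².
T₆₀ = 0.161·V/A = 0.161·822/169.55 = 0.781 s.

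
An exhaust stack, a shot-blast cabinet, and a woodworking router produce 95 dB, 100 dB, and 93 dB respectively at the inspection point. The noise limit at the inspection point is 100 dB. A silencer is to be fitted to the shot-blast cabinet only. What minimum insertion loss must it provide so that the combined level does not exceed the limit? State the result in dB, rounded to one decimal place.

3.1 dB

The untreated sources together contribute 10^(95/10) + 10^(93/10) = 5.158e+09, i.e. 97.12 dB.
To meet 100 dB overall, the treated shot-blast cabinet may contribute at most 10^(100/10) − 5.158e+09 = 4.842e+09, i.e. 96.85 dB.
Required insertion loss = 100 − 96.85 = 3.15 dB.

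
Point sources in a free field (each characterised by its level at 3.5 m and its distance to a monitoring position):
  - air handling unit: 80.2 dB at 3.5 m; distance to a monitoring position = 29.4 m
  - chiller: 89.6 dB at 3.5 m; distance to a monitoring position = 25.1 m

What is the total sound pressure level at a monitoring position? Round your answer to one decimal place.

Propagate each source to the receiver with L = L_ref − 20·log₁₀(r/r_ref), then add intensities.
air handling unit: 80.2 − 20·log₁₀(29.4/3.5) = 80.2 − 18.49 = 61.71 dB.
chiller: 89.6 − 20·log₁₀(25.1/3.5) = 89.6 − 17.11 = 72.49 dB.
Σ 10^(L/10) = 1.922e+07 → L_total = 10·log₁₀(1.922e+07) = 72.84 dB.

72.8 dB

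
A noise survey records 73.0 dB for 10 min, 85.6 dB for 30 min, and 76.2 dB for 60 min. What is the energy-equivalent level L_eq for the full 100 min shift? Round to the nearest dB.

L_eq = 10·log₁₀[(1/T)·Σ tᵢ·10^(Lᵢ/10)] with T = 100 min.
Σ tᵢ·10^(Lᵢ/10) = 10·10^(73.0/10) + 30·10^(85.6/10) + 60·10^(76.2/10) = 1.359e+10.
L_eq = 10·log₁₀(1.359e+10/100) = 81.33 dB.

81 dB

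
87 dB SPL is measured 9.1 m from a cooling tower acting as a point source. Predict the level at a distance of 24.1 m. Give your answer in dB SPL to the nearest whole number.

79 dB SPL

For a point source, L₂ = L₁ − 20·log₁₀(r₂/r₁).
L₂ = 87 − 20·log₁₀(24.1/9.1) = 87 − 8.460 = 78.54 dB SPL.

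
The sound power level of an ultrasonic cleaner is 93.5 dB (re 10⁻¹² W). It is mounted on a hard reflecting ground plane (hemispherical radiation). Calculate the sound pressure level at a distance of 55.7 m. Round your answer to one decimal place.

50.6 dB

L_p = L_w − 10·log₁₀(2π·r²) with r = 55.7 m.
2π·r² = 1.949e+04 m², 10·log₁₀ of that is 42.899 dB.
L_p = 93.5 − 42.899 = 50.60 dB.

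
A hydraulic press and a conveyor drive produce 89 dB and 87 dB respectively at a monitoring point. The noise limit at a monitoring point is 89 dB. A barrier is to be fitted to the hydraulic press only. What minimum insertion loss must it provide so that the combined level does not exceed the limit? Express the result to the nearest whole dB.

4 dB

Everything except the hydraulic press sums to 10^(87/10) = 5.012e+08 in linear terms, 87.00 dB.
The limit corresponds to 10^(89/10) = 7.943e+08; subtracting the fixed part leaves 2.931e+08 for the hydraulic press, i.e. 84.67 dB.
So the hydraulic press must be reduced from 89 to 84.67 dB: IL = 4.33 dB.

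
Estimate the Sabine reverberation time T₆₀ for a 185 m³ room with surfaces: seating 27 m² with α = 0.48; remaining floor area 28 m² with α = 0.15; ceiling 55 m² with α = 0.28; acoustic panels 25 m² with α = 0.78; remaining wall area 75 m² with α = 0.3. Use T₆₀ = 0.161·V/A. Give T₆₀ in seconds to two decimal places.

0.40 s

Total absorption A = 27·0.48 + 28·0.15 + 55·0.28 + 25·0.78 + 75·0.3 = 74.56 m² sabins.
T₆₀ = 0.161·V/A = 0.161·185/74.56 = 0.399 s.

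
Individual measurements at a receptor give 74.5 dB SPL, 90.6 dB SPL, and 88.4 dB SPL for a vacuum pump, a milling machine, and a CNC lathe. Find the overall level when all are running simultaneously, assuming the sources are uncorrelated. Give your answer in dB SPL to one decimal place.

92.7 dB SPL

For uncorrelated sources the intensities add, so convert each level to linear form, sum, and take 10·log₁₀ of the total.
Σ 10^(L/10) = 10^(74.5/10) + 10^(90.6/10) + 10^(88.4/10) = 1.868e+09.
L_total = 10·log₁₀(1.868e+09) = 92.71 dB SPL.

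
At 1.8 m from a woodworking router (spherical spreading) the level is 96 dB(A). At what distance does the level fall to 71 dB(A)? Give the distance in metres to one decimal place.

32.0 m

The 25.0 dB drop corresponds to a distance ratio of 10^(25.0/20) for a point source.
r₂ = 1.8·10^((96−71)/20) = 1.8·10^(25.0/20) = 32.01 m.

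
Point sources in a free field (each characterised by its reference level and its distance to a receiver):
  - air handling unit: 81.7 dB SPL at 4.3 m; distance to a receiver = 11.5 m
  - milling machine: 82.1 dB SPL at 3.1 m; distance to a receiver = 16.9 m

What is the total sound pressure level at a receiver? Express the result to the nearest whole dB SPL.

74 dB SPL

Propagate each source to the receiver with L = L_ref − 20·log₁₀(r/r_ref), then add intensities.
air handling unit: 81.7 − 20·log₁₀(11.5/4.3) = 81.7 − 8.54 = 73.16 dB SPL.
milling machine: 82.1 − 20·log₁₀(16.9/3.1) = 82.1 − 14.73 = 67.37 dB SPL.
Σ 10^(L/10) = 2.614e+07 → L_total = 10·log₁₀(2.614e+07) = 74.17 dB SPL.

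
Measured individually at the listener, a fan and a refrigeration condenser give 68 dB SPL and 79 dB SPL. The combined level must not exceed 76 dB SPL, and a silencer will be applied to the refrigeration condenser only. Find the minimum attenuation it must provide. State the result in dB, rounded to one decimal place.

3.7 dB

Fixed contribution from the other source: Σ 10^(L/10) = 10^(68/10) = 6.310e+06 (68.00 dB SPL).
To meet 76 dB SPL overall, the treated refrigeration condenser may contribute at most 10^(76/10) − 6.310e+06 = 3.350e+07, i.e. 75.25 dB SPL.
Required insertion loss = 79 − 75.25 = 3.75 dB.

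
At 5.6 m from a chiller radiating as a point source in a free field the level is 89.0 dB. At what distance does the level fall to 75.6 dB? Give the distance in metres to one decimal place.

26.2 m

The 13.4 dB drop corresponds to a distance ratio of 10^(13.4/20) for a point source.
r₂ = 5.6·10^((89.0−75.6)/20) = 5.6·10^(13.4/20) = 26.19 m.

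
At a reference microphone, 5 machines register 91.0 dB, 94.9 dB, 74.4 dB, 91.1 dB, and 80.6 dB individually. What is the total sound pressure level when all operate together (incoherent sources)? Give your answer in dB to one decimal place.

For uncorrelated sources the intensities add, so convert each level to linear form, sum, and take 10·log₁₀ of the total.
Σ 10^(L/10) = 10^(91.0/10) + 10^(94.9/10) + 10^(74.4/10) + 10^(91.1/10) + 10^(80.6/10) = 5.780e+09.
L_total = 10·log₁₀(5.780e+09) = 97.62 dB.

97.6 dB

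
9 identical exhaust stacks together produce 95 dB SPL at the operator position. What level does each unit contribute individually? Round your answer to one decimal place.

For N identical incoherent sources L_total = L₁ + 10·log₁₀ N, so L₁ = 95 − 10·log₁₀(9) = 95 − 9.542.

85.5 dB SPL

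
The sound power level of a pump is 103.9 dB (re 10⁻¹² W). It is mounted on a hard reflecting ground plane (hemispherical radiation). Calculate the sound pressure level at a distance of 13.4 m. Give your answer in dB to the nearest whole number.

L_p = L_w − 10·log₁₀(2π·r²) with r = 13.4 m.
2π·r² = 1128 m², 10·log₁₀ of that is 30.524 dB.
L_p = 103.9 − 30.524 = 73.38 dB.

73 dB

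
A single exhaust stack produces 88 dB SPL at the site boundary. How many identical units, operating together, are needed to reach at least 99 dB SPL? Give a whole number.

Need L₁ + 10·log₁₀ N ≥ 99, i.e. log₁₀ N ≥ 1.10.
N ≥ 10^(11.0/10) = 12.589, so N = 13.

13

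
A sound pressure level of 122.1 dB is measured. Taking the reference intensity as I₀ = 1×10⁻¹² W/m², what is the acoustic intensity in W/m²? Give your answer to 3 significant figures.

1.62 W/m²

I/I₀ = 10^(122.1/10) = 1.622e+12, so I = 1.622e+12 × 10⁻¹² W/m².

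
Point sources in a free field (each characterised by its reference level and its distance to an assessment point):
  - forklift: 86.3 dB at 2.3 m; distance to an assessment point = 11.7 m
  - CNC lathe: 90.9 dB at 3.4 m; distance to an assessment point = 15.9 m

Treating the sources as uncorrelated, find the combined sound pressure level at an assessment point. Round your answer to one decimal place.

First find each source's level at the receiver (point-source: −20·log₁₀(r/r_ref)), then combine on an intensity basis.
forklift: 86.3 − 20·log₁₀(11.7/2.3) = 86.3 − 14.13 = 72.17 dB.
CNC lathe: 90.9 − 20·log₁₀(15.9/3.4) = 90.9 − 13.40 = 77.50 dB.
Σ 10^(L/10) = 7.274e+07 → L_total = 10·log₁₀(7.274e+07) = 78.62 dB.

78.6 dB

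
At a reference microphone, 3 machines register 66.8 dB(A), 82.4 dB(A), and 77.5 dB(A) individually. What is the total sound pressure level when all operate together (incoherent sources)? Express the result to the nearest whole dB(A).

84 dB(A)

Incoherent sources combine by intensity addition: L_total = 10·log₁₀(Σ 10^(L_i/10)).
Σ 10^(L/10) = 10^(66.8/10) + 10^(82.4/10) + 10^(77.5/10) = 2.348e+08.
L_total = 10·log₁₀(2.348e+08) = 83.71 dB(A).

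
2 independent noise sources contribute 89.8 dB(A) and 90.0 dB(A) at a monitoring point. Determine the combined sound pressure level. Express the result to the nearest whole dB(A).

93 dB(A)

Incoherent sources combine by intensity addition: L_total = 10·log₁₀(Σ 10^(L_i/10)).
Σ 10^(L/10) = 10^(89.8/10) + 10^(90.0/10) = 1.955e+09.
L_total = 10·log₁₀(1.955e+09) = 92.91 dB(A).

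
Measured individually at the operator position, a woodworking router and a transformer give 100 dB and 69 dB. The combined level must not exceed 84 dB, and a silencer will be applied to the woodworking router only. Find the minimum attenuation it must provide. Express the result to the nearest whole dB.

Fixed contribution from the other source: Σ 10^(L/10) = 10^(69/10) = 7.943e+06 (69.00 dB).
To meet 84 dB overall, the treated woodworking router may contribute at most 10^(84/10) − 7.943e+06 = 2.432e+08, i.e. 83.86 dB.
Required insertion loss = 100 − 83.86 = 16.14 dB.

16 dB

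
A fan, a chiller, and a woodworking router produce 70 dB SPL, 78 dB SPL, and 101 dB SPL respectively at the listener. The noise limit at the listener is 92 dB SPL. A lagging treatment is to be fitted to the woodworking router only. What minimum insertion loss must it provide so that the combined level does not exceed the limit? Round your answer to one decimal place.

9.2 dB

Fixed contribution from the other sources: Σ 10^(L/10) = 10^(70/10) + 10^(78/10) = 7.310e+07 (78.64 dB SPL).
To meet 92 dB SPL overall, the treated woodworking router may contribute at most 10^(92/10) − 7.310e+07 = 1.512e+09, i.e. 91.79 dB SPL.
Required insertion loss = 101 − 91.79 = 9.21 dB.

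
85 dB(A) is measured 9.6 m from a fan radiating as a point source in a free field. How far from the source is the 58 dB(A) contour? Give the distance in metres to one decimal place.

Point-source spreading drops the level by 20·log₁₀(r₂/r₁); inverting, r₂/r₁ = 10^(ΔL/20).
r₂ = 9.6·10^((85−58)/20) = 9.6·10^(27.0/20) = 214.92 m.

214.9 m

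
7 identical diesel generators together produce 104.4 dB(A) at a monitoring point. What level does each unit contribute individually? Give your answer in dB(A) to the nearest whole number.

For N identical incoherent sources L_total = L₁ + 10·log₁₀ N, so L₁ = 104.4 − 10·log₁₀(7) = 104.4 − 8.451.

96 dB(A)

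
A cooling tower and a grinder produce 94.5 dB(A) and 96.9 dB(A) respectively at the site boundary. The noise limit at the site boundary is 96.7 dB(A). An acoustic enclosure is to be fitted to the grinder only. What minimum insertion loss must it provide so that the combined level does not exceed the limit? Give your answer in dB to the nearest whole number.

Fixed contribution from the other source: Σ 10^(L/10) = 10^(94.5/10) = 2.818e+09 (94.50 dB(A)).
To meet 96.7 dB(A) overall, the treated grinder may contribute at most 10^(96.7/10) − 2.818e+09 = 1.859e+09, i.e. 92.69 dB(A).
Required insertion loss = 96.9 − 92.69 = 4.21 dB.

4 dB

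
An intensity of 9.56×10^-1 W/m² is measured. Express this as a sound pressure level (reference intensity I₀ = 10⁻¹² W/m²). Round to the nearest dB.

120 dB

I/I₀ = 9.56×10^-1/10⁻¹² = 9.56×10^11, and L = 10·log₁₀(I/I₀).
L = 10·(0.9805 + 11) = 119.80 dB.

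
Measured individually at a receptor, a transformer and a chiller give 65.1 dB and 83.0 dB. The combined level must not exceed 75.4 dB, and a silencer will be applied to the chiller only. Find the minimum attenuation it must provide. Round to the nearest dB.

Fixed contribution from the other source: Σ 10^(L/10) = 10^(65.1/10) = 3.236e+06 (65.10 dB).
To meet 75.4 dB overall, the treated chiller may contribute at most 10^(75.4/10) − 3.236e+06 = 3.144e+07, i.e. 74.97 dB.
So the chiller must be reduced from 83.0 to 74.97 dB: IL = 8.03 dB.

8 dB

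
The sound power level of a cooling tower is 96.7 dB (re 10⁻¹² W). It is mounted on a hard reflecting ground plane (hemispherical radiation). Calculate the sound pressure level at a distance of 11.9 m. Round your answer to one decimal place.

Free-field hemispherical radiation: L_p = L_w − 10·log₁₀(2π·r²), r = 11.9 m.
2π·r² = 889.8 m², 10·log₁₀ of that is 29.493 dB.
L_p = 96.7 − 29.493 = 67.21 dB.

67.2 dB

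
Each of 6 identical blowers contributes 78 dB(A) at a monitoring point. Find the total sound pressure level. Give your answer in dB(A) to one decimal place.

85.8 dB(A)

N identical incoherent sources raise the level by 10·log₁₀ N.
L_total = 78 + 10·log₁₀(6) = 78 + 7.782 = 85.78 dB(A).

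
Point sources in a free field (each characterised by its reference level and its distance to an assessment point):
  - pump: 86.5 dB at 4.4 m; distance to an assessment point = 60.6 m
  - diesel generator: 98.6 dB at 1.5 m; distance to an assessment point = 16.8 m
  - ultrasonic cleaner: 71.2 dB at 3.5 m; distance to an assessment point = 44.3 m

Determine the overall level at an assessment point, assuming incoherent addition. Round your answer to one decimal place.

First find each source's level at the receiver (point-source: −20·log₁₀(r/r_ref)), then combine on an intensity basis.
pump: 86.5 − 20·log₁₀(60.6/4.4) = 86.5 − 22.78 = 63.72 dB.
diesel generator: 98.6 − 20·log₁₀(16.8/1.5) = 98.6 − 20.98 = 77.62 dB.
ultrasonic cleaner: 71.2 − 20·log₁₀(44.3/3.5) = 71.2 − 22.05 = 49.15 dB.
Σ 10^(L/10) = 6.019e+07 → L_total = 10·log₁₀(6.019e+07) = 77.80 dB.

77.8 dB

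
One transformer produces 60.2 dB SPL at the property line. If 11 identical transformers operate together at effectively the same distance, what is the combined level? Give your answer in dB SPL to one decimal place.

N identical incoherent sources raise the level by 10·log₁₀ N.
L_total = 60.2 + 10·log₁₀(11) = 60.2 + 10.414 = 70.61 dB SPL.

70.6 dB SPL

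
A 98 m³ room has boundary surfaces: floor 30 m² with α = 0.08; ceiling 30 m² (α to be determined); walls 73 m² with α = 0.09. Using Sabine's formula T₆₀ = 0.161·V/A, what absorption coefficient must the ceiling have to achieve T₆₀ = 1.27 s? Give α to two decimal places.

A = 0.161·V/T₆₀ = 0.161·98/1.27 = 12.42 m² sabins.
Absorption from the other surfaces = 30·0.08 + 73·0.09 = 8.97 m², so the ceiling must supply 3.45 m² over 30 m².
α = 3.45/30 = 0.115.

0.12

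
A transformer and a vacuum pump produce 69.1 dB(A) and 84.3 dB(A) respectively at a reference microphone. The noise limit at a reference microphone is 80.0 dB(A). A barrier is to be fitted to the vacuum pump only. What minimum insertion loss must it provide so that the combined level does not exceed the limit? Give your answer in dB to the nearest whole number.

5 dB

The untreated sources together contribute 10^(69.1/10) = 8.128e+06, i.e. 69.10 dB(A).
To meet 80.0 dB(A) overall, the treated vacuum pump may contribute at most 10^(80.0/10) − 8.128e+06 = 9.187e+07, i.e. 79.63 dB(A).
Required insertion loss = 84.3 − 79.63 = 4.67 dB.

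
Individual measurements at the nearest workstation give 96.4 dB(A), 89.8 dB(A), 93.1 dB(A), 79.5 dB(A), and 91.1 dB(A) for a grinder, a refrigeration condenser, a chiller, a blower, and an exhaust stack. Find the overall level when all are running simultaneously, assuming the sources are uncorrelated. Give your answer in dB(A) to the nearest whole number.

99 dB(A)

For uncorrelated sources the intensities add, so convert each level to linear form, sum, and take 10·log₁₀ of the total.
Σ 10^(L/10) = 10^(96.4/10) + 10^(89.8/10) + 10^(93.1/10) + 10^(79.5/10) + 10^(91.1/10) = 8.739e+09.
L_total = 10·log₁₀(8.739e+09) = 99.41 dB(A).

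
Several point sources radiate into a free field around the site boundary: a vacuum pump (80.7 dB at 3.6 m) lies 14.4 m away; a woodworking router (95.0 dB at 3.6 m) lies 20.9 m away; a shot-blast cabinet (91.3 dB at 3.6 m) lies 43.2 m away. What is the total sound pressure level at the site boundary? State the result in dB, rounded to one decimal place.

80.4 dB

Propagate each source to the receiver with L = L_ref − 20·log₁₀(r/r_ref), then add intensities.
vacuum pump: 80.7 − 20·log₁₀(14.4/3.6) = 80.7 − 12.04 = 68.66 dB.
woodworking router: 95.0 − 20·log₁₀(20.9/3.6) = 95.0 − 15.28 = 79.72 dB.
shot-blast cabinet: 91.3 − 20·log₁₀(43.2/3.6) = 91.3 − 21.58 = 69.72 dB.
Σ 10^(L/10) = 1.105e+08 → L_total = 10·log₁₀(1.105e+08) = 80.43 dB.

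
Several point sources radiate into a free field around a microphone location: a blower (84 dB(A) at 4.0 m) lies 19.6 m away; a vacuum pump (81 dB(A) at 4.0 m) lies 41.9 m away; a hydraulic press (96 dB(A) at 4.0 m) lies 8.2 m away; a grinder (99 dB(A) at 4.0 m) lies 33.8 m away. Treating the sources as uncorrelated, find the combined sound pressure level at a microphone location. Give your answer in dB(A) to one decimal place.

90.3 dB(A)

Propagate each source to the receiver with L = L_ref − 20·log₁₀(r/r_ref), then add intensities.
blower: 84 − 20·log₁₀(19.6/4.0) = 84 − 13.80 = 70.20 dB(A).
vacuum pump: 81 − 20·log₁₀(41.9/4.0) = 81 − 20.40 = 60.60 dB(A).
hydraulic press: 96 − 20·log₁₀(8.2/4.0) = 96 − 6.24 = 89.76 dB(A).
grinder: 99 − 20·log₁₀(33.8/4.0) = 99 − 18.54 = 80.46 dB(A).
Σ 10^(L/10) = 1.070e+09 → L_total = 10·log₁₀(1.070e+09) = 90.29 dB(A).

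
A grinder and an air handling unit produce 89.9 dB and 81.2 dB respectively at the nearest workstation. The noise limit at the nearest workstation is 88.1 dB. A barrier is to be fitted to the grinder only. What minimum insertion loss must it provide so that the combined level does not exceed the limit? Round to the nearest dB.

3 dB

Fixed contribution from the other source: Σ 10^(L/10) = 10^(81.2/10) = 1.318e+08 (81.20 dB).
The limit corresponds to 10^(88.1/10) = 6.457e+08; subtracting the fixed part leaves 5.138e+08 for the grinder, i.e. 87.11 dB.
So the grinder must be reduced from 89.9 to 87.11 dB: IL = 2.79 dB.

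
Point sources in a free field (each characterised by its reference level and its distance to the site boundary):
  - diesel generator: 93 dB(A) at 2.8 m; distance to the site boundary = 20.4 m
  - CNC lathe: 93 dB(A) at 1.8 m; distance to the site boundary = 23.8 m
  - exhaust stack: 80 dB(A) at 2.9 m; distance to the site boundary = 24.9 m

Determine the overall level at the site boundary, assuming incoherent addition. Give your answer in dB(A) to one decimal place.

Apply inverse-square spreading to bring every level to the receiver, then sum 10^(L/10).
diesel generator: 93 − 20·log₁₀(20.4/2.8) = 93 − 17.25 = 75.75 dB(A).
CNC lathe: 93 − 20·log₁₀(23.8/1.8) = 93 − 22.43 = 70.57 dB(A).
exhaust stack: 80 − 20·log₁₀(24.9/2.9) = 80 − 18.68 = 61.32 dB(A).
Σ 10^(L/10) = 5.036e+07 → L_total = 10·log₁₀(5.036e+07) = 77.02 dB(A).

77.0 dB(A)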